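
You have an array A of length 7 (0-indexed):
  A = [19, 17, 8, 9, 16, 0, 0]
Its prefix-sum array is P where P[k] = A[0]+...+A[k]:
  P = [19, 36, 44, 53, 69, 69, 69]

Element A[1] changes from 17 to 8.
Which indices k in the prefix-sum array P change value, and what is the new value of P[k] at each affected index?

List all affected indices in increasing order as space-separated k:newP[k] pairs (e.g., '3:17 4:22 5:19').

Answer: 1:27 2:35 3:44 4:60 5:60 6:60

Derivation:
P[k] = A[0] + ... + A[k]
P[k] includes A[1] iff k >= 1
Affected indices: 1, 2, ..., 6; delta = -9
  P[1]: 36 + -9 = 27
  P[2]: 44 + -9 = 35
  P[3]: 53 + -9 = 44
  P[4]: 69 + -9 = 60
  P[5]: 69 + -9 = 60
  P[6]: 69 + -9 = 60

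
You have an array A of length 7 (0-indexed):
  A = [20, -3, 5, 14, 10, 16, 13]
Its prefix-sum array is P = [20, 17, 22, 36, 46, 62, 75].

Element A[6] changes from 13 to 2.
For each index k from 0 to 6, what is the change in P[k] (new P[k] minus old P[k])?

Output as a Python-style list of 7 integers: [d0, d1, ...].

Answer: [0, 0, 0, 0, 0, 0, -11]

Derivation:
Element change: A[6] 13 -> 2, delta = -11
For k < 6: P[k] unchanged, delta_P[k] = 0
For k >= 6: P[k] shifts by exactly -11
Delta array: [0, 0, 0, 0, 0, 0, -11]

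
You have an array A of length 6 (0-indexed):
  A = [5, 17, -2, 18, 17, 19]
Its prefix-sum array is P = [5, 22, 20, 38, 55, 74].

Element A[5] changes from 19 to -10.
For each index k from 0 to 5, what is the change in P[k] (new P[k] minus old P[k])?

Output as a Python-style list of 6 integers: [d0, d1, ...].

Answer: [0, 0, 0, 0, 0, -29]

Derivation:
Element change: A[5] 19 -> -10, delta = -29
For k < 5: P[k] unchanged, delta_P[k] = 0
For k >= 5: P[k] shifts by exactly -29
Delta array: [0, 0, 0, 0, 0, -29]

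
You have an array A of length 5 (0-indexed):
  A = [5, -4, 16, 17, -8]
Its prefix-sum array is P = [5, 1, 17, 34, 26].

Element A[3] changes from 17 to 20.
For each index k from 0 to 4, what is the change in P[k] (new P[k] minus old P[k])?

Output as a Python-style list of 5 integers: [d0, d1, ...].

Answer: [0, 0, 0, 3, 3]

Derivation:
Element change: A[3] 17 -> 20, delta = 3
For k < 3: P[k] unchanged, delta_P[k] = 0
For k >= 3: P[k] shifts by exactly 3
Delta array: [0, 0, 0, 3, 3]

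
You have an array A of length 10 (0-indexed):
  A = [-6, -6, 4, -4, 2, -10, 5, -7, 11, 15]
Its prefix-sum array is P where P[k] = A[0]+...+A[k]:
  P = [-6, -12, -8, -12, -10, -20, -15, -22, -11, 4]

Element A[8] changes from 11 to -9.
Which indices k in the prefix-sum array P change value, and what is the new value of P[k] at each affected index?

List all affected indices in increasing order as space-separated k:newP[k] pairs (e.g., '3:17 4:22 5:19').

P[k] = A[0] + ... + A[k]
P[k] includes A[8] iff k >= 8
Affected indices: 8, 9, ..., 9; delta = -20
  P[8]: -11 + -20 = -31
  P[9]: 4 + -20 = -16

Answer: 8:-31 9:-16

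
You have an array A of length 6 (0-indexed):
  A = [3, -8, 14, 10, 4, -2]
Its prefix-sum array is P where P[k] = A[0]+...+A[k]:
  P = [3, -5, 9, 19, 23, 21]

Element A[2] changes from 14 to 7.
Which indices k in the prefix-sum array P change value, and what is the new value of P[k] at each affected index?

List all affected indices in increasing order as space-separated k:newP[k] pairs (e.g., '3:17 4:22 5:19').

Answer: 2:2 3:12 4:16 5:14

Derivation:
P[k] = A[0] + ... + A[k]
P[k] includes A[2] iff k >= 2
Affected indices: 2, 3, ..., 5; delta = -7
  P[2]: 9 + -7 = 2
  P[3]: 19 + -7 = 12
  P[4]: 23 + -7 = 16
  P[5]: 21 + -7 = 14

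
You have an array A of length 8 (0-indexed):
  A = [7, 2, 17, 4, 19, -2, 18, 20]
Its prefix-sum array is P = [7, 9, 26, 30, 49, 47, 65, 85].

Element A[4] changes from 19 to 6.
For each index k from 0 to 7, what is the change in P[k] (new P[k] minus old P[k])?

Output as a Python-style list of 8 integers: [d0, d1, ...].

Answer: [0, 0, 0, 0, -13, -13, -13, -13]

Derivation:
Element change: A[4] 19 -> 6, delta = -13
For k < 4: P[k] unchanged, delta_P[k] = 0
For k >= 4: P[k] shifts by exactly -13
Delta array: [0, 0, 0, 0, -13, -13, -13, -13]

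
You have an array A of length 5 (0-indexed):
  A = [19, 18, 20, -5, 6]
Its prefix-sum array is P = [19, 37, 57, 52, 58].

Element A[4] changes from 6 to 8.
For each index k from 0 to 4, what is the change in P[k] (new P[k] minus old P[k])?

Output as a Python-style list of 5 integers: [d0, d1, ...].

Answer: [0, 0, 0, 0, 2]

Derivation:
Element change: A[4] 6 -> 8, delta = 2
For k < 4: P[k] unchanged, delta_P[k] = 0
For k >= 4: P[k] shifts by exactly 2
Delta array: [0, 0, 0, 0, 2]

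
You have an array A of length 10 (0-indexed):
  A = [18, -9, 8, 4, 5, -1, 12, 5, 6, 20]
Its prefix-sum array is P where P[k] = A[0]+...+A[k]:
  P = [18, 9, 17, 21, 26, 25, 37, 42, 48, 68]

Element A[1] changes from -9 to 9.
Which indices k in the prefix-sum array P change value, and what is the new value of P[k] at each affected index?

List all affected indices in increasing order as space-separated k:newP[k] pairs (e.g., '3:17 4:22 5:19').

P[k] = A[0] + ... + A[k]
P[k] includes A[1] iff k >= 1
Affected indices: 1, 2, ..., 9; delta = 18
  P[1]: 9 + 18 = 27
  P[2]: 17 + 18 = 35
  P[3]: 21 + 18 = 39
  P[4]: 26 + 18 = 44
  P[5]: 25 + 18 = 43
  P[6]: 37 + 18 = 55
  P[7]: 42 + 18 = 60
  P[8]: 48 + 18 = 66
  P[9]: 68 + 18 = 86

Answer: 1:27 2:35 3:39 4:44 5:43 6:55 7:60 8:66 9:86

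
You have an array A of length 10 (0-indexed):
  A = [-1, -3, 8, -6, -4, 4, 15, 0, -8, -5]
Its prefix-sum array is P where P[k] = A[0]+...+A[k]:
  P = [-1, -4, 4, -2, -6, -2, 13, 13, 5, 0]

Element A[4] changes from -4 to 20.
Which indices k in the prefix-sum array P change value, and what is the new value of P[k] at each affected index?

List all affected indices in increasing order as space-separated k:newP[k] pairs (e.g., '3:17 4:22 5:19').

P[k] = A[0] + ... + A[k]
P[k] includes A[4] iff k >= 4
Affected indices: 4, 5, ..., 9; delta = 24
  P[4]: -6 + 24 = 18
  P[5]: -2 + 24 = 22
  P[6]: 13 + 24 = 37
  P[7]: 13 + 24 = 37
  P[8]: 5 + 24 = 29
  P[9]: 0 + 24 = 24

Answer: 4:18 5:22 6:37 7:37 8:29 9:24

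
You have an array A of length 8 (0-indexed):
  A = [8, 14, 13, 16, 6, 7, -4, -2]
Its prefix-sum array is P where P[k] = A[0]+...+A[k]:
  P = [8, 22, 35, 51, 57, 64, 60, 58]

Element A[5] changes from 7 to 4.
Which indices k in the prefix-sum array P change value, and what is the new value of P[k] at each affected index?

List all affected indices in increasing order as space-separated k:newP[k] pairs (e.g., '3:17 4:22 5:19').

P[k] = A[0] + ... + A[k]
P[k] includes A[5] iff k >= 5
Affected indices: 5, 6, ..., 7; delta = -3
  P[5]: 64 + -3 = 61
  P[6]: 60 + -3 = 57
  P[7]: 58 + -3 = 55

Answer: 5:61 6:57 7:55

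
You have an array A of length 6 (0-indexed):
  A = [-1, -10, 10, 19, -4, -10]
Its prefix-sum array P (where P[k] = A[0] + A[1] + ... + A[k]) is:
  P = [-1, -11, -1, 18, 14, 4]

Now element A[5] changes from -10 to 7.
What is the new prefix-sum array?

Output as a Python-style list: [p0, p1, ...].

Change: A[5] -10 -> 7, delta = 17
P[k] for k < 5: unchanged (A[5] not included)
P[k] for k >= 5: shift by delta = 17
  P[0] = -1 + 0 = -1
  P[1] = -11 + 0 = -11
  P[2] = -1 + 0 = -1
  P[3] = 18 + 0 = 18
  P[4] = 14 + 0 = 14
  P[5] = 4 + 17 = 21

Answer: [-1, -11, -1, 18, 14, 21]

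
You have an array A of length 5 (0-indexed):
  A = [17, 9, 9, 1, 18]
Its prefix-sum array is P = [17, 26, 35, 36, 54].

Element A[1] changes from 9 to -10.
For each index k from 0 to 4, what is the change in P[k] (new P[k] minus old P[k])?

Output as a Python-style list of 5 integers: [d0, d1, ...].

Element change: A[1] 9 -> -10, delta = -19
For k < 1: P[k] unchanged, delta_P[k] = 0
For k >= 1: P[k] shifts by exactly -19
Delta array: [0, -19, -19, -19, -19]

Answer: [0, -19, -19, -19, -19]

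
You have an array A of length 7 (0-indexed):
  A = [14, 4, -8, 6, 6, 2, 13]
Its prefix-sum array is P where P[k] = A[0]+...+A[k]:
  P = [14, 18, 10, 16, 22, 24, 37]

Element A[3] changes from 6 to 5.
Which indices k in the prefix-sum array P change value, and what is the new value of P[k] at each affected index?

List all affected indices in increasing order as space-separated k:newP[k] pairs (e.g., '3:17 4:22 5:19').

P[k] = A[0] + ... + A[k]
P[k] includes A[3] iff k >= 3
Affected indices: 3, 4, ..., 6; delta = -1
  P[3]: 16 + -1 = 15
  P[4]: 22 + -1 = 21
  P[5]: 24 + -1 = 23
  P[6]: 37 + -1 = 36

Answer: 3:15 4:21 5:23 6:36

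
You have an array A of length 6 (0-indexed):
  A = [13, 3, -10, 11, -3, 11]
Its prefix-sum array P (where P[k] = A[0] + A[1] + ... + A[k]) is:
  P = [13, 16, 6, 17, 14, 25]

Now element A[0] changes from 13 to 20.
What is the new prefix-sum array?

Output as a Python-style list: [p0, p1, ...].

Answer: [20, 23, 13, 24, 21, 32]

Derivation:
Change: A[0] 13 -> 20, delta = 7
P[k] for k < 0: unchanged (A[0] not included)
P[k] for k >= 0: shift by delta = 7
  P[0] = 13 + 7 = 20
  P[1] = 16 + 7 = 23
  P[2] = 6 + 7 = 13
  P[3] = 17 + 7 = 24
  P[4] = 14 + 7 = 21
  P[5] = 25 + 7 = 32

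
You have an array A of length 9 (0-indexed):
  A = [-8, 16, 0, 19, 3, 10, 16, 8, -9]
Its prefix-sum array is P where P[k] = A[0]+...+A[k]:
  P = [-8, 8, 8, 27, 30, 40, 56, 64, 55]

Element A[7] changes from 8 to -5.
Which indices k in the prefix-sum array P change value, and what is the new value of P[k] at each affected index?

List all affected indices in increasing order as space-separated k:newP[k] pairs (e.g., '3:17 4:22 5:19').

P[k] = A[0] + ... + A[k]
P[k] includes A[7] iff k >= 7
Affected indices: 7, 8, ..., 8; delta = -13
  P[7]: 64 + -13 = 51
  P[8]: 55 + -13 = 42

Answer: 7:51 8:42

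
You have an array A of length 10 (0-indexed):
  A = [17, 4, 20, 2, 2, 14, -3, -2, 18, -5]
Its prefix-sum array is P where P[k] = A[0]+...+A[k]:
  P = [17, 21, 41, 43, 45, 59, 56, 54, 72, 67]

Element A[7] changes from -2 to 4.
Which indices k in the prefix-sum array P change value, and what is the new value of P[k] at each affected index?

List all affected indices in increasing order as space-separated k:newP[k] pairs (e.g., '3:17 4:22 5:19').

P[k] = A[0] + ... + A[k]
P[k] includes A[7] iff k >= 7
Affected indices: 7, 8, ..., 9; delta = 6
  P[7]: 54 + 6 = 60
  P[8]: 72 + 6 = 78
  P[9]: 67 + 6 = 73

Answer: 7:60 8:78 9:73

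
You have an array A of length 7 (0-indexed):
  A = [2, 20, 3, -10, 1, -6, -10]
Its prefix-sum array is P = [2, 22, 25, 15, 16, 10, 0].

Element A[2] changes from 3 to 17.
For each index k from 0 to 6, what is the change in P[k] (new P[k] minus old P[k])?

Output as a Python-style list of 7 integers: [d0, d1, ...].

Element change: A[2] 3 -> 17, delta = 14
For k < 2: P[k] unchanged, delta_P[k] = 0
For k >= 2: P[k] shifts by exactly 14
Delta array: [0, 0, 14, 14, 14, 14, 14]

Answer: [0, 0, 14, 14, 14, 14, 14]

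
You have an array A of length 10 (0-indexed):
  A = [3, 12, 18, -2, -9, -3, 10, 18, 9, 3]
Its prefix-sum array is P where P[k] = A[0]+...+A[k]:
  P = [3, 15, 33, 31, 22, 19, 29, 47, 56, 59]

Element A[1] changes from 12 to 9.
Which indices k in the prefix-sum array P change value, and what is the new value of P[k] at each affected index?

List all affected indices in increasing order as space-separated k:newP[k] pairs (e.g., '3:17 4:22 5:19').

Answer: 1:12 2:30 3:28 4:19 5:16 6:26 7:44 8:53 9:56

Derivation:
P[k] = A[0] + ... + A[k]
P[k] includes A[1] iff k >= 1
Affected indices: 1, 2, ..., 9; delta = -3
  P[1]: 15 + -3 = 12
  P[2]: 33 + -3 = 30
  P[3]: 31 + -3 = 28
  P[4]: 22 + -3 = 19
  P[5]: 19 + -3 = 16
  P[6]: 29 + -3 = 26
  P[7]: 47 + -3 = 44
  P[8]: 56 + -3 = 53
  P[9]: 59 + -3 = 56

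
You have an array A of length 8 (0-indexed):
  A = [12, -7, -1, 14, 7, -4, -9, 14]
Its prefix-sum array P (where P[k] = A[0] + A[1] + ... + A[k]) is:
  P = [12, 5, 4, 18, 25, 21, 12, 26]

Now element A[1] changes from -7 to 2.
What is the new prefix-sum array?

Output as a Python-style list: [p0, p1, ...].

Change: A[1] -7 -> 2, delta = 9
P[k] for k < 1: unchanged (A[1] not included)
P[k] for k >= 1: shift by delta = 9
  P[0] = 12 + 0 = 12
  P[1] = 5 + 9 = 14
  P[2] = 4 + 9 = 13
  P[3] = 18 + 9 = 27
  P[4] = 25 + 9 = 34
  P[5] = 21 + 9 = 30
  P[6] = 12 + 9 = 21
  P[7] = 26 + 9 = 35

Answer: [12, 14, 13, 27, 34, 30, 21, 35]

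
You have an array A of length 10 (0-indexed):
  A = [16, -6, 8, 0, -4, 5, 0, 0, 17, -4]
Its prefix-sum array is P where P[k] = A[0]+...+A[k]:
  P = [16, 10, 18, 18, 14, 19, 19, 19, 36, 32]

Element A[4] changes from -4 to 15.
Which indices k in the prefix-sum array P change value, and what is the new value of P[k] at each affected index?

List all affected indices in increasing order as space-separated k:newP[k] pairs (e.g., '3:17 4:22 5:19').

Answer: 4:33 5:38 6:38 7:38 8:55 9:51

Derivation:
P[k] = A[0] + ... + A[k]
P[k] includes A[4] iff k >= 4
Affected indices: 4, 5, ..., 9; delta = 19
  P[4]: 14 + 19 = 33
  P[5]: 19 + 19 = 38
  P[6]: 19 + 19 = 38
  P[7]: 19 + 19 = 38
  P[8]: 36 + 19 = 55
  P[9]: 32 + 19 = 51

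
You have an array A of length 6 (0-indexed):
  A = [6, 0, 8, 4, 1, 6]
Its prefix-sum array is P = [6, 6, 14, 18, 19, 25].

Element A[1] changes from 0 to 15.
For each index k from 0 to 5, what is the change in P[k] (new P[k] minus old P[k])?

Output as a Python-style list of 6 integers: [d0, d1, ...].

Answer: [0, 15, 15, 15, 15, 15]

Derivation:
Element change: A[1] 0 -> 15, delta = 15
For k < 1: P[k] unchanged, delta_P[k] = 0
For k >= 1: P[k] shifts by exactly 15
Delta array: [0, 15, 15, 15, 15, 15]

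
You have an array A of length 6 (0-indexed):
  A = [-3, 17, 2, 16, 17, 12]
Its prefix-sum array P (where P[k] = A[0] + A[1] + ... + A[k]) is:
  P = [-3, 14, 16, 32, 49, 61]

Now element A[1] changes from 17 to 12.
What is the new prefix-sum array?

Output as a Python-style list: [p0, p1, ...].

Answer: [-3, 9, 11, 27, 44, 56]

Derivation:
Change: A[1] 17 -> 12, delta = -5
P[k] for k < 1: unchanged (A[1] not included)
P[k] for k >= 1: shift by delta = -5
  P[0] = -3 + 0 = -3
  P[1] = 14 + -5 = 9
  P[2] = 16 + -5 = 11
  P[3] = 32 + -5 = 27
  P[4] = 49 + -5 = 44
  P[5] = 61 + -5 = 56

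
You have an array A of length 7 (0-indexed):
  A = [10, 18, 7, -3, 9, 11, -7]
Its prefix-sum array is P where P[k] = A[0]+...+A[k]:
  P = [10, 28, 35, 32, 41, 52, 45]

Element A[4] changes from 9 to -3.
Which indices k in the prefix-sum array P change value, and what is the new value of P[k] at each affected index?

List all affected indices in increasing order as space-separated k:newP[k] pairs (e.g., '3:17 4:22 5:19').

Answer: 4:29 5:40 6:33

Derivation:
P[k] = A[0] + ... + A[k]
P[k] includes A[4] iff k >= 4
Affected indices: 4, 5, ..., 6; delta = -12
  P[4]: 41 + -12 = 29
  P[5]: 52 + -12 = 40
  P[6]: 45 + -12 = 33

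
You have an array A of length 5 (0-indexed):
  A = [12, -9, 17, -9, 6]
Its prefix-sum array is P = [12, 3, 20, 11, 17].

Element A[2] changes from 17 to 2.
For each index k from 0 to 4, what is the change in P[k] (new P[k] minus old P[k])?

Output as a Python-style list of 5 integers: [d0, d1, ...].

Element change: A[2] 17 -> 2, delta = -15
For k < 2: P[k] unchanged, delta_P[k] = 0
For k >= 2: P[k] shifts by exactly -15
Delta array: [0, 0, -15, -15, -15]

Answer: [0, 0, -15, -15, -15]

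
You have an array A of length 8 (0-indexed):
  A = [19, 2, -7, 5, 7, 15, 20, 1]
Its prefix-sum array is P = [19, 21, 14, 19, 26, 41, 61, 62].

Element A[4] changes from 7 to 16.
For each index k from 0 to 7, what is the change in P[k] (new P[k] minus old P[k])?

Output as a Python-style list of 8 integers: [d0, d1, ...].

Element change: A[4] 7 -> 16, delta = 9
For k < 4: P[k] unchanged, delta_P[k] = 0
For k >= 4: P[k] shifts by exactly 9
Delta array: [0, 0, 0, 0, 9, 9, 9, 9]

Answer: [0, 0, 0, 0, 9, 9, 9, 9]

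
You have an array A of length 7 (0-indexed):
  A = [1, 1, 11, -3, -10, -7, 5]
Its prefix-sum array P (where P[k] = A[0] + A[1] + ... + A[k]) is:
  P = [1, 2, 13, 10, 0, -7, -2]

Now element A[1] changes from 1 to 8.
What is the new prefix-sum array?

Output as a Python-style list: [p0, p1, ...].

Change: A[1] 1 -> 8, delta = 7
P[k] for k < 1: unchanged (A[1] not included)
P[k] for k >= 1: shift by delta = 7
  P[0] = 1 + 0 = 1
  P[1] = 2 + 7 = 9
  P[2] = 13 + 7 = 20
  P[3] = 10 + 7 = 17
  P[4] = 0 + 7 = 7
  P[5] = -7 + 7 = 0
  P[6] = -2 + 7 = 5

Answer: [1, 9, 20, 17, 7, 0, 5]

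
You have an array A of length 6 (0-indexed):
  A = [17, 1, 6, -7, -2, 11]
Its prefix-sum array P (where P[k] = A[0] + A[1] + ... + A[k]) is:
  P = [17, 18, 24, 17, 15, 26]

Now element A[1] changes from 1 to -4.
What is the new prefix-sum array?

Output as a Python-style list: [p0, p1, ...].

Change: A[1] 1 -> -4, delta = -5
P[k] for k < 1: unchanged (A[1] not included)
P[k] for k >= 1: shift by delta = -5
  P[0] = 17 + 0 = 17
  P[1] = 18 + -5 = 13
  P[2] = 24 + -5 = 19
  P[3] = 17 + -5 = 12
  P[4] = 15 + -5 = 10
  P[5] = 26 + -5 = 21

Answer: [17, 13, 19, 12, 10, 21]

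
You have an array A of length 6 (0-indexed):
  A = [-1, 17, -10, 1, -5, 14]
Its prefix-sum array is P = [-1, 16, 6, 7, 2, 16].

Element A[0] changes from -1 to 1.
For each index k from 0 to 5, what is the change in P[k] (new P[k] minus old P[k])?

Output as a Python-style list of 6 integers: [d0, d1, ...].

Element change: A[0] -1 -> 1, delta = 2
For k < 0: P[k] unchanged, delta_P[k] = 0
For k >= 0: P[k] shifts by exactly 2
Delta array: [2, 2, 2, 2, 2, 2]

Answer: [2, 2, 2, 2, 2, 2]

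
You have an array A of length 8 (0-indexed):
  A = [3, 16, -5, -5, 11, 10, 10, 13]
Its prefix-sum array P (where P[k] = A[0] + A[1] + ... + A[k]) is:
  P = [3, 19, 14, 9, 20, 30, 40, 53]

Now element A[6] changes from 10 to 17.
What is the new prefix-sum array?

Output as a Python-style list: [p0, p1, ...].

Answer: [3, 19, 14, 9, 20, 30, 47, 60]

Derivation:
Change: A[6] 10 -> 17, delta = 7
P[k] for k < 6: unchanged (A[6] not included)
P[k] for k >= 6: shift by delta = 7
  P[0] = 3 + 0 = 3
  P[1] = 19 + 0 = 19
  P[2] = 14 + 0 = 14
  P[3] = 9 + 0 = 9
  P[4] = 20 + 0 = 20
  P[5] = 30 + 0 = 30
  P[6] = 40 + 7 = 47
  P[7] = 53 + 7 = 60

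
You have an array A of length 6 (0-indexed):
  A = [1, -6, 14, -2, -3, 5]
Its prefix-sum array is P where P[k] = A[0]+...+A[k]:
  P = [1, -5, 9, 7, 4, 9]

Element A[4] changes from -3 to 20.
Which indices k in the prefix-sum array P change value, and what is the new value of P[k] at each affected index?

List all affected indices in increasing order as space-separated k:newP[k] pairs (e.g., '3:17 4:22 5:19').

P[k] = A[0] + ... + A[k]
P[k] includes A[4] iff k >= 4
Affected indices: 4, 5, ..., 5; delta = 23
  P[4]: 4 + 23 = 27
  P[5]: 9 + 23 = 32

Answer: 4:27 5:32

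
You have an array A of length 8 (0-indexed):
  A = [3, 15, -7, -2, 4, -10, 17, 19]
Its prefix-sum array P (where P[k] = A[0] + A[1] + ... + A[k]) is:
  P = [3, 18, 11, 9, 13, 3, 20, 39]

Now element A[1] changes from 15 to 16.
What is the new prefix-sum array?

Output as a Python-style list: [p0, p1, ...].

Answer: [3, 19, 12, 10, 14, 4, 21, 40]

Derivation:
Change: A[1] 15 -> 16, delta = 1
P[k] for k < 1: unchanged (A[1] not included)
P[k] for k >= 1: shift by delta = 1
  P[0] = 3 + 0 = 3
  P[1] = 18 + 1 = 19
  P[2] = 11 + 1 = 12
  P[3] = 9 + 1 = 10
  P[4] = 13 + 1 = 14
  P[5] = 3 + 1 = 4
  P[6] = 20 + 1 = 21
  P[7] = 39 + 1 = 40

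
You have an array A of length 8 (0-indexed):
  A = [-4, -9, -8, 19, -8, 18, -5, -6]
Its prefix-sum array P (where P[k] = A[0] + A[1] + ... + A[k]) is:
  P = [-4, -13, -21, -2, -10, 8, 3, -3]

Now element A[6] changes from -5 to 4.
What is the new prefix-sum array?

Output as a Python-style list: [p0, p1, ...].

Answer: [-4, -13, -21, -2, -10, 8, 12, 6]

Derivation:
Change: A[6] -5 -> 4, delta = 9
P[k] for k < 6: unchanged (A[6] not included)
P[k] for k >= 6: shift by delta = 9
  P[0] = -4 + 0 = -4
  P[1] = -13 + 0 = -13
  P[2] = -21 + 0 = -21
  P[3] = -2 + 0 = -2
  P[4] = -10 + 0 = -10
  P[5] = 8 + 0 = 8
  P[6] = 3 + 9 = 12
  P[7] = -3 + 9 = 6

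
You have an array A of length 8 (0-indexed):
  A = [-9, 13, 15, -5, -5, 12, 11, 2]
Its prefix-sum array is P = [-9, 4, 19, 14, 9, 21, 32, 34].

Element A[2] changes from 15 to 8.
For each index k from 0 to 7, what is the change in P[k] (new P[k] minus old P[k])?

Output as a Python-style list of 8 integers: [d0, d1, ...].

Element change: A[2] 15 -> 8, delta = -7
For k < 2: P[k] unchanged, delta_P[k] = 0
For k >= 2: P[k] shifts by exactly -7
Delta array: [0, 0, -7, -7, -7, -7, -7, -7]

Answer: [0, 0, -7, -7, -7, -7, -7, -7]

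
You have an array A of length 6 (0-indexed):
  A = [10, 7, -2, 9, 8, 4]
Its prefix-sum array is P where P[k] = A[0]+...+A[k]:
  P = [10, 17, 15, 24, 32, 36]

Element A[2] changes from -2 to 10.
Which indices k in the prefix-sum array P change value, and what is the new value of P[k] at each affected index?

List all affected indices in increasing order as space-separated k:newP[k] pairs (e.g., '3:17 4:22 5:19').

Answer: 2:27 3:36 4:44 5:48

Derivation:
P[k] = A[0] + ... + A[k]
P[k] includes A[2] iff k >= 2
Affected indices: 2, 3, ..., 5; delta = 12
  P[2]: 15 + 12 = 27
  P[3]: 24 + 12 = 36
  P[4]: 32 + 12 = 44
  P[5]: 36 + 12 = 48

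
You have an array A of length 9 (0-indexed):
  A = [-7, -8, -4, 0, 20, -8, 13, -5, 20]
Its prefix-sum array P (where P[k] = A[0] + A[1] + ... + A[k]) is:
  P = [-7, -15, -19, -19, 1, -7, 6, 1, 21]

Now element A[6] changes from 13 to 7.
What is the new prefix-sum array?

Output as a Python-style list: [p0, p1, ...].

Answer: [-7, -15, -19, -19, 1, -7, 0, -5, 15]

Derivation:
Change: A[6] 13 -> 7, delta = -6
P[k] for k < 6: unchanged (A[6] not included)
P[k] for k >= 6: shift by delta = -6
  P[0] = -7 + 0 = -7
  P[1] = -15 + 0 = -15
  P[2] = -19 + 0 = -19
  P[3] = -19 + 0 = -19
  P[4] = 1 + 0 = 1
  P[5] = -7 + 0 = -7
  P[6] = 6 + -6 = 0
  P[7] = 1 + -6 = -5
  P[8] = 21 + -6 = 15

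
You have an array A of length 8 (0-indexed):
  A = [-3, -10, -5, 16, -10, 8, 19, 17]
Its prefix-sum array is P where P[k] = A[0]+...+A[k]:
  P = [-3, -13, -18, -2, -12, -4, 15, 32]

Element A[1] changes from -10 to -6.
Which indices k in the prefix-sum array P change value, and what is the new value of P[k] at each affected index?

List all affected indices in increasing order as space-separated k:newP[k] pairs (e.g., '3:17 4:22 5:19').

P[k] = A[0] + ... + A[k]
P[k] includes A[1] iff k >= 1
Affected indices: 1, 2, ..., 7; delta = 4
  P[1]: -13 + 4 = -9
  P[2]: -18 + 4 = -14
  P[3]: -2 + 4 = 2
  P[4]: -12 + 4 = -8
  P[5]: -4 + 4 = 0
  P[6]: 15 + 4 = 19
  P[7]: 32 + 4 = 36

Answer: 1:-9 2:-14 3:2 4:-8 5:0 6:19 7:36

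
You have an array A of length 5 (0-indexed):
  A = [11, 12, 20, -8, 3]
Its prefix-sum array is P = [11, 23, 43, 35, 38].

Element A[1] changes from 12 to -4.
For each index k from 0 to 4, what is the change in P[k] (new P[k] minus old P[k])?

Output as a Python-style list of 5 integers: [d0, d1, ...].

Element change: A[1] 12 -> -4, delta = -16
For k < 1: P[k] unchanged, delta_P[k] = 0
For k >= 1: P[k] shifts by exactly -16
Delta array: [0, -16, -16, -16, -16]

Answer: [0, -16, -16, -16, -16]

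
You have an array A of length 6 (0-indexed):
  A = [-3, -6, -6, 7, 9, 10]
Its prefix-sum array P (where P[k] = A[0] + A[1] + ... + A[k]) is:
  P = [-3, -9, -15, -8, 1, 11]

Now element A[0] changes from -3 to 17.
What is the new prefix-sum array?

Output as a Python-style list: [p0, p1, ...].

Change: A[0] -3 -> 17, delta = 20
P[k] for k < 0: unchanged (A[0] not included)
P[k] for k >= 0: shift by delta = 20
  P[0] = -3 + 20 = 17
  P[1] = -9 + 20 = 11
  P[2] = -15 + 20 = 5
  P[3] = -8 + 20 = 12
  P[4] = 1 + 20 = 21
  P[5] = 11 + 20 = 31

Answer: [17, 11, 5, 12, 21, 31]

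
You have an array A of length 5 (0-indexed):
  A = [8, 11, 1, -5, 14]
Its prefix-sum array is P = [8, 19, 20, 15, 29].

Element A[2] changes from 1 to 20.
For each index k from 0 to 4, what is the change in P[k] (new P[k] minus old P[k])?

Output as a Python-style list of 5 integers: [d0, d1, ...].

Answer: [0, 0, 19, 19, 19]

Derivation:
Element change: A[2] 1 -> 20, delta = 19
For k < 2: P[k] unchanged, delta_P[k] = 0
For k >= 2: P[k] shifts by exactly 19
Delta array: [0, 0, 19, 19, 19]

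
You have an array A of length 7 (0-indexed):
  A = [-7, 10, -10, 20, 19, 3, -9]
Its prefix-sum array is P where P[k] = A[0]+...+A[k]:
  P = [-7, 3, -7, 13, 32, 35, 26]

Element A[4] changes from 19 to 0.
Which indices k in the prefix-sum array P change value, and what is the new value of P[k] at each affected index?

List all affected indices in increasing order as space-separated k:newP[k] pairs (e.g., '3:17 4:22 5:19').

Answer: 4:13 5:16 6:7

Derivation:
P[k] = A[0] + ... + A[k]
P[k] includes A[4] iff k >= 4
Affected indices: 4, 5, ..., 6; delta = -19
  P[4]: 32 + -19 = 13
  P[5]: 35 + -19 = 16
  P[6]: 26 + -19 = 7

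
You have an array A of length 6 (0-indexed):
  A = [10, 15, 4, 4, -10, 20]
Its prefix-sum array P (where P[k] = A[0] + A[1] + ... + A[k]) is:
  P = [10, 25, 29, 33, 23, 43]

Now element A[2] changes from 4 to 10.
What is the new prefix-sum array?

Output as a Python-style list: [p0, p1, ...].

Change: A[2] 4 -> 10, delta = 6
P[k] for k < 2: unchanged (A[2] not included)
P[k] for k >= 2: shift by delta = 6
  P[0] = 10 + 0 = 10
  P[1] = 25 + 0 = 25
  P[2] = 29 + 6 = 35
  P[3] = 33 + 6 = 39
  P[4] = 23 + 6 = 29
  P[5] = 43 + 6 = 49

Answer: [10, 25, 35, 39, 29, 49]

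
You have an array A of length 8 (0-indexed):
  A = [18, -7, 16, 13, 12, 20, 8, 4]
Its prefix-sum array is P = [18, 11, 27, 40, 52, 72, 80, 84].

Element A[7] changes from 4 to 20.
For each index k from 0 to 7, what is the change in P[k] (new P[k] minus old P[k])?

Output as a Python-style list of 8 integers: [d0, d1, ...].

Element change: A[7] 4 -> 20, delta = 16
For k < 7: P[k] unchanged, delta_P[k] = 0
For k >= 7: P[k] shifts by exactly 16
Delta array: [0, 0, 0, 0, 0, 0, 0, 16]

Answer: [0, 0, 0, 0, 0, 0, 0, 16]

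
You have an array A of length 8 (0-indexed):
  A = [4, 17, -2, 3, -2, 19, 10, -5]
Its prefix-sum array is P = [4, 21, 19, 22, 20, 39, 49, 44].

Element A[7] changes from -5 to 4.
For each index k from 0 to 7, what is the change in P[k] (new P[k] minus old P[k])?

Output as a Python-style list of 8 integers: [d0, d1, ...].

Element change: A[7] -5 -> 4, delta = 9
For k < 7: P[k] unchanged, delta_P[k] = 0
For k >= 7: P[k] shifts by exactly 9
Delta array: [0, 0, 0, 0, 0, 0, 0, 9]

Answer: [0, 0, 0, 0, 0, 0, 0, 9]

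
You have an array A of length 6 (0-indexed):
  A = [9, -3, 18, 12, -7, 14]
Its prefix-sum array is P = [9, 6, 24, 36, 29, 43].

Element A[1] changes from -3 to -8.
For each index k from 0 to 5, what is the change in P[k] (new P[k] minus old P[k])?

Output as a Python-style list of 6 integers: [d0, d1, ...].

Answer: [0, -5, -5, -5, -5, -5]

Derivation:
Element change: A[1] -3 -> -8, delta = -5
For k < 1: P[k] unchanged, delta_P[k] = 0
For k >= 1: P[k] shifts by exactly -5
Delta array: [0, -5, -5, -5, -5, -5]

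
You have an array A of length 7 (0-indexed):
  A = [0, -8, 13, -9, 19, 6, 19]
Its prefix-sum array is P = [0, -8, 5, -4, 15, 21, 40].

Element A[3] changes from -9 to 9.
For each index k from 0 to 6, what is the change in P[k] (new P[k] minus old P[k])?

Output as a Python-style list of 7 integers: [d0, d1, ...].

Element change: A[3] -9 -> 9, delta = 18
For k < 3: P[k] unchanged, delta_P[k] = 0
For k >= 3: P[k] shifts by exactly 18
Delta array: [0, 0, 0, 18, 18, 18, 18]

Answer: [0, 0, 0, 18, 18, 18, 18]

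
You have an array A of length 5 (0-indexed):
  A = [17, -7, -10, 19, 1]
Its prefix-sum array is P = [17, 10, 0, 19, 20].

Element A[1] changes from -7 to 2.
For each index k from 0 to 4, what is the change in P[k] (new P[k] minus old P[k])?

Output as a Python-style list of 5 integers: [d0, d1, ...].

Answer: [0, 9, 9, 9, 9]

Derivation:
Element change: A[1] -7 -> 2, delta = 9
For k < 1: P[k] unchanged, delta_P[k] = 0
For k >= 1: P[k] shifts by exactly 9
Delta array: [0, 9, 9, 9, 9]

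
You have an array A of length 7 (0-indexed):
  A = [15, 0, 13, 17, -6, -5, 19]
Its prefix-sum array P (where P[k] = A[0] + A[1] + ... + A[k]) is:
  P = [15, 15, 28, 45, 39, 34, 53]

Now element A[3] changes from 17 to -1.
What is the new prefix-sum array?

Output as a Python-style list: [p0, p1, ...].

Change: A[3] 17 -> -1, delta = -18
P[k] for k < 3: unchanged (A[3] not included)
P[k] for k >= 3: shift by delta = -18
  P[0] = 15 + 0 = 15
  P[1] = 15 + 0 = 15
  P[2] = 28 + 0 = 28
  P[3] = 45 + -18 = 27
  P[4] = 39 + -18 = 21
  P[5] = 34 + -18 = 16
  P[6] = 53 + -18 = 35

Answer: [15, 15, 28, 27, 21, 16, 35]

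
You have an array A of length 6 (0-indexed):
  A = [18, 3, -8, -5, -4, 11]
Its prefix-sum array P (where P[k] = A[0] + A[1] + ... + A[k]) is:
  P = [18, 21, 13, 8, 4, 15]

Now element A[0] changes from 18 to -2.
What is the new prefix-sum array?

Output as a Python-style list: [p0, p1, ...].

Change: A[0] 18 -> -2, delta = -20
P[k] for k < 0: unchanged (A[0] not included)
P[k] for k >= 0: shift by delta = -20
  P[0] = 18 + -20 = -2
  P[1] = 21 + -20 = 1
  P[2] = 13 + -20 = -7
  P[3] = 8 + -20 = -12
  P[4] = 4 + -20 = -16
  P[5] = 15 + -20 = -5

Answer: [-2, 1, -7, -12, -16, -5]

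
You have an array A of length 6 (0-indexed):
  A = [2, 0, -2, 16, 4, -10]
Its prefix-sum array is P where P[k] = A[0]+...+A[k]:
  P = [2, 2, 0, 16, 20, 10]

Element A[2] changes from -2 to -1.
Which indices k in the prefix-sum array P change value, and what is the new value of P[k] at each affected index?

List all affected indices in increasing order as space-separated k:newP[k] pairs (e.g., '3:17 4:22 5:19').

P[k] = A[0] + ... + A[k]
P[k] includes A[2] iff k >= 2
Affected indices: 2, 3, ..., 5; delta = 1
  P[2]: 0 + 1 = 1
  P[3]: 16 + 1 = 17
  P[4]: 20 + 1 = 21
  P[5]: 10 + 1 = 11

Answer: 2:1 3:17 4:21 5:11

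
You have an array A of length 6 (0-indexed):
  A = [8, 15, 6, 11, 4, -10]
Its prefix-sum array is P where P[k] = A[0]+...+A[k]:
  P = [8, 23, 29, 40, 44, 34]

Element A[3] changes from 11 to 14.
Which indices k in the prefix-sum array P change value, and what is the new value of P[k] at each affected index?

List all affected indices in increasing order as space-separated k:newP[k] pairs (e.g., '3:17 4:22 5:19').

Answer: 3:43 4:47 5:37

Derivation:
P[k] = A[0] + ... + A[k]
P[k] includes A[3] iff k >= 3
Affected indices: 3, 4, ..., 5; delta = 3
  P[3]: 40 + 3 = 43
  P[4]: 44 + 3 = 47
  P[5]: 34 + 3 = 37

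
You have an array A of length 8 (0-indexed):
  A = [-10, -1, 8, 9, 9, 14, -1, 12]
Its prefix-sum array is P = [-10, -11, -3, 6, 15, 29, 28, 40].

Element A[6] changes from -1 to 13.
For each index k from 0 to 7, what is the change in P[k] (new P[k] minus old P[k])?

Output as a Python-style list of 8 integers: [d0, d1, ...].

Element change: A[6] -1 -> 13, delta = 14
For k < 6: P[k] unchanged, delta_P[k] = 0
For k >= 6: P[k] shifts by exactly 14
Delta array: [0, 0, 0, 0, 0, 0, 14, 14]

Answer: [0, 0, 0, 0, 0, 0, 14, 14]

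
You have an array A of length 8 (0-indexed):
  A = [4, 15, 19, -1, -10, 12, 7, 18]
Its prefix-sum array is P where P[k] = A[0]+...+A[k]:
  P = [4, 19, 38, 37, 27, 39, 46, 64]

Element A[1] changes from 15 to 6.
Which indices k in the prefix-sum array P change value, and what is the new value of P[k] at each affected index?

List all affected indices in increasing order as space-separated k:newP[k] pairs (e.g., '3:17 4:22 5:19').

P[k] = A[0] + ... + A[k]
P[k] includes A[1] iff k >= 1
Affected indices: 1, 2, ..., 7; delta = -9
  P[1]: 19 + -9 = 10
  P[2]: 38 + -9 = 29
  P[3]: 37 + -9 = 28
  P[4]: 27 + -9 = 18
  P[5]: 39 + -9 = 30
  P[6]: 46 + -9 = 37
  P[7]: 64 + -9 = 55

Answer: 1:10 2:29 3:28 4:18 5:30 6:37 7:55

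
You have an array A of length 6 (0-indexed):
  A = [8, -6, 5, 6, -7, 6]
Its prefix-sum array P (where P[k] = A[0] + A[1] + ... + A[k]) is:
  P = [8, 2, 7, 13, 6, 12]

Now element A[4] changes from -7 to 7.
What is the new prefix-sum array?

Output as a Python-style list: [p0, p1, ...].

Answer: [8, 2, 7, 13, 20, 26]

Derivation:
Change: A[4] -7 -> 7, delta = 14
P[k] for k < 4: unchanged (A[4] not included)
P[k] for k >= 4: shift by delta = 14
  P[0] = 8 + 0 = 8
  P[1] = 2 + 0 = 2
  P[2] = 7 + 0 = 7
  P[3] = 13 + 0 = 13
  P[4] = 6 + 14 = 20
  P[5] = 12 + 14 = 26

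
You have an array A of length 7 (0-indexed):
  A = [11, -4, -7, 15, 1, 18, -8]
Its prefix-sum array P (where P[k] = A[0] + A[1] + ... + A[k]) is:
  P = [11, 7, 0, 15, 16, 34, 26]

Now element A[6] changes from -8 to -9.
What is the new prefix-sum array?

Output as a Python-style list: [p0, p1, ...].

Answer: [11, 7, 0, 15, 16, 34, 25]

Derivation:
Change: A[6] -8 -> -9, delta = -1
P[k] for k < 6: unchanged (A[6] not included)
P[k] for k >= 6: shift by delta = -1
  P[0] = 11 + 0 = 11
  P[1] = 7 + 0 = 7
  P[2] = 0 + 0 = 0
  P[3] = 15 + 0 = 15
  P[4] = 16 + 0 = 16
  P[5] = 34 + 0 = 34
  P[6] = 26 + -1 = 25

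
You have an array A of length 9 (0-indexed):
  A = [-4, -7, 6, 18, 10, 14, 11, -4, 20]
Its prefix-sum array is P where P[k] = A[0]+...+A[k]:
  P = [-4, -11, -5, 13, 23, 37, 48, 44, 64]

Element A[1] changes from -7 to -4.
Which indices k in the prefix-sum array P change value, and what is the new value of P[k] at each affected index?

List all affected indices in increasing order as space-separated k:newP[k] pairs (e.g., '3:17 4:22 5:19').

P[k] = A[0] + ... + A[k]
P[k] includes A[1] iff k >= 1
Affected indices: 1, 2, ..., 8; delta = 3
  P[1]: -11 + 3 = -8
  P[2]: -5 + 3 = -2
  P[3]: 13 + 3 = 16
  P[4]: 23 + 3 = 26
  P[5]: 37 + 3 = 40
  P[6]: 48 + 3 = 51
  P[7]: 44 + 3 = 47
  P[8]: 64 + 3 = 67

Answer: 1:-8 2:-2 3:16 4:26 5:40 6:51 7:47 8:67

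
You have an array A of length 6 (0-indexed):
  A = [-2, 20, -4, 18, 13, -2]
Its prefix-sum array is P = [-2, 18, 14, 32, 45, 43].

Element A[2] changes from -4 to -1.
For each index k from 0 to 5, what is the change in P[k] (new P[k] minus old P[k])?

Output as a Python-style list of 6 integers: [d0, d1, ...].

Element change: A[2] -4 -> -1, delta = 3
For k < 2: P[k] unchanged, delta_P[k] = 0
For k >= 2: P[k] shifts by exactly 3
Delta array: [0, 0, 3, 3, 3, 3]

Answer: [0, 0, 3, 3, 3, 3]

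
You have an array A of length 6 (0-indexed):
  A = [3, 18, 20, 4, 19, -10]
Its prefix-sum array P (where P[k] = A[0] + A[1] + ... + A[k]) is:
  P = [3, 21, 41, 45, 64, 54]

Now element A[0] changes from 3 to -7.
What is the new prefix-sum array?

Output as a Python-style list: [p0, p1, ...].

Answer: [-7, 11, 31, 35, 54, 44]

Derivation:
Change: A[0] 3 -> -7, delta = -10
P[k] for k < 0: unchanged (A[0] not included)
P[k] for k >= 0: shift by delta = -10
  P[0] = 3 + -10 = -7
  P[1] = 21 + -10 = 11
  P[2] = 41 + -10 = 31
  P[3] = 45 + -10 = 35
  P[4] = 64 + -10 = 54
  P[5] = 54 + -10 = 44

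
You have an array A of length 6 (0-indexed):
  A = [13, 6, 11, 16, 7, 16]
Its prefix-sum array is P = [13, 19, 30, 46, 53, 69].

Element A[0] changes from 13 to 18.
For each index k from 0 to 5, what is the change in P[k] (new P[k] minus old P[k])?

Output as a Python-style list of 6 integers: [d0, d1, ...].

Element change: A[0] 13 -> 18, delta = 5
For k < 0: P[k] unchanged, delta_P[k] = 0
For k >= 0: P[k] shifts by exactly 5
Delta array: [5, 5, 5, 5, 5, 5]

Answer: [5, 5, 5, 5, 5, 5]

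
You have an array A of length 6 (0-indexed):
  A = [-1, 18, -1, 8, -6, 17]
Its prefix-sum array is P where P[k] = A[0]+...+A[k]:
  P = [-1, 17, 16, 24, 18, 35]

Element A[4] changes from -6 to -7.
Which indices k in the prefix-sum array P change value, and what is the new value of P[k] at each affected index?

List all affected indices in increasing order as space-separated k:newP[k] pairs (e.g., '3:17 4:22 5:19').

Answer: 4:17 5:34

Derivation:
P[k] = A[0] + ... + A[k]
P[k] includes A[4] iff k >= 4
Affected indices: 4, 5, ..., 5; delta = -1
  P[4]: 18 + -1 = 17
  P[5]: 35 + -1 = 34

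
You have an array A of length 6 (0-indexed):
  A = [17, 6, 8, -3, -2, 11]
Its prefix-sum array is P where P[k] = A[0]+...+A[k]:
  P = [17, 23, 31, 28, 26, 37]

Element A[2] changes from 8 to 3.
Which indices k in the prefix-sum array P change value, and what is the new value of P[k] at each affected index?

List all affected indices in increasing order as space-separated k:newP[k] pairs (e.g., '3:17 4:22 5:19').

P[k] = A[0] + ... + A[k]
P[k] includes A[2] iff k >= 2
Affected indices: 2, 3, ..., 5; delta = -5
  P[2]: 31 + -5 = 26
  P[3]: 28 + -5 = 23
  P[4]: 26 + -5 = 21
  P[5]: 37 + -5 = 32

Answer: 2:26 3:23 4:21 5:32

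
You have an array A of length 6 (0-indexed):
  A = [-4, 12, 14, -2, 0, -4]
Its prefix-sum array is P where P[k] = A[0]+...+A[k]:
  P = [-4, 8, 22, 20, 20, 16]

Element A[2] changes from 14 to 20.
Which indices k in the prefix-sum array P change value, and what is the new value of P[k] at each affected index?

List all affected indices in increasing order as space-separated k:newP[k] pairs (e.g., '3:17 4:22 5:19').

Answer: 2:28 3:26 4:26 5:22

Derivation:
P[k] = A[0] + ... + A[k]
P[k] includes A[2] iff k >= 2
Affected indices: 2, 3, ..., 5; delta = 6
  P[2]: 22 + 6 = 28
  P[3]: 20 + 6 = 26
  P[4]: 20 + 6 = 26
  P[5]: 16 + 6 = 22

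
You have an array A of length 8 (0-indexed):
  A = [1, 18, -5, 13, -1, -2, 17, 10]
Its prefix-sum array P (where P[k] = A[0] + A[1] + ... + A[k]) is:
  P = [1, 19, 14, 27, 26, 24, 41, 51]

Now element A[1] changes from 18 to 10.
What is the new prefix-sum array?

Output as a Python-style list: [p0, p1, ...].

Change: A[1] 18 -> 10, delta = -8
P[k] for k < 1: unchanged (A[1] not included)
P[k] for k >= 1: shift by delta = -8
  P[0] = 1 + 0 = 1
  P[1] = 19 + -8 = 11
  P[2] = 14 + -8 = 6
  P[3] = 27 + -8 = 19
  P[4] = 26 + -8 = 18
  P[5] = 24 + -8 = 16
  P[6] = 41 + -8 = 33
  P[7] = 51 + -8 = 43

Answer: [1, 11, 6, 19, 18, 16, 33, 43]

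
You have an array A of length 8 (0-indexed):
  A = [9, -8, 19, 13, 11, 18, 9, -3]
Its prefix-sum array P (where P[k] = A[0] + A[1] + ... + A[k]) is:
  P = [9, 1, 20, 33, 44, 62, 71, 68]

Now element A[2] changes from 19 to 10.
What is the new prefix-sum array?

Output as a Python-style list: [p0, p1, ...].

Answer: [9, 1, 11, 24, 35, 53, 62, 59]

Derivation:
Change: A[2] 19 -> 10, delta = -9
P[k] for k < 2: unchanged (A[2] not included)
P[k] for k >= 2: shift by delta = -9
  P[0] = 9 + 0 = 9
  P[1] = 1 + 0 = 1
  P[2] = 20 + -9 = 11
  P[3] = 33 + -9 = 24
  P[4] = 44 + -9 = 35
  P[5] = 62 + -9 = 53
  P[6] = 71 + -9 = 62
  P[7] = 68 + -9 = 59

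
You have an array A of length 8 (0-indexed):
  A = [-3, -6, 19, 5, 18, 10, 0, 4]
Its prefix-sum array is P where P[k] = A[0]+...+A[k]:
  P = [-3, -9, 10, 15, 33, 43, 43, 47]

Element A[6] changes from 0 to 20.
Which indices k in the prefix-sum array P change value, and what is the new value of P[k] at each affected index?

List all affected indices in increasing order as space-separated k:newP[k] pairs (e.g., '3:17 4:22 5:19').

P[k] = A[0] + ... + A[k]
P[k] includes A[6] iff k >= 6
Affected indices: 6, 7, ..., 7; delta = 20
  P[6]: 43 + 20 = 63
  P[7]: 47 + 20 = 67

Answer: 6:63 7:67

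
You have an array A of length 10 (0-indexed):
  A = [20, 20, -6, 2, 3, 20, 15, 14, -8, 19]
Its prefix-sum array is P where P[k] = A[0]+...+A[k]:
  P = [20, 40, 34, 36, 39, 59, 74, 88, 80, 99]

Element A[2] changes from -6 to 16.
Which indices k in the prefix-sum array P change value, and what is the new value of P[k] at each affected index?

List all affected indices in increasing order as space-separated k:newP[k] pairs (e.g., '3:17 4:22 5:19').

P[k] = A[0] + ... + A[k]
P[k] includes A[2] iff k >= 2
Affected indices: 2, 3, ..., 9; delta = 22
  P[2]: 34 + 22 = 56
  P[3]: 36 + 22 = 58
  P[4]: 39 + 22 = 61
  P[5]: 59 + 22 = 81
  P[6]: 74 + 22 = 96
  P[7]: 88 + 22 = 110
  P[8]: 80 + 22 = 102
  P[9]: 99 + 22 = 121

Answer: 2:56 3:58 4:61 5:81 6:96 7:110 8:102 9:121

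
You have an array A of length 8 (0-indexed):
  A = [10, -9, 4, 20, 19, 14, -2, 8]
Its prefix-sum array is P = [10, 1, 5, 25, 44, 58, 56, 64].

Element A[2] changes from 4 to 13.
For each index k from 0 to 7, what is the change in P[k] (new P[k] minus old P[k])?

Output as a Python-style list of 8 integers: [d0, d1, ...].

Element change: A[2] 4 -> 13, delta = 9
For k < 2: P[k] unchanged, delta_P[k] = 0
For k >= 2: P[k] shifts by exactly 9
Delta array: [0, 0, 9, 9, 9, 9, 9, 9]

Answer: [0, 0, 9, 9, 9, 9, 9, 9]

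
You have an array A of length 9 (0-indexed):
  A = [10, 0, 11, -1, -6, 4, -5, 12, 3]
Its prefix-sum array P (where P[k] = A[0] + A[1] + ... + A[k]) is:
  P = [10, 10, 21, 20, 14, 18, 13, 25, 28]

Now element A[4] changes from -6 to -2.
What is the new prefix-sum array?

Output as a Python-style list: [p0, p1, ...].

Change: A[4] -6 -> -2, delta = 4
P[k] for k < 4: unchanged (A[4] not included)
P[k] for k >= 4: shift by delta = 4
  P[0] = 10 + 0 = 10
  P[1] = 10 + 0 = 10
  P[2] = 21 + 0 = 21
  P[3] = 20 + 0 = 20
  P[4] = 14 + 4 = 18
  P[5] = 18 + 4 = 22
  P[6] = 13 + 4 = 17
  P[7] = 25 + 4 = 29
  P[8] = 28 + 4 = 32

Answer: [10, 10, 21, 20, 18, 22, 17, 29, 32]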